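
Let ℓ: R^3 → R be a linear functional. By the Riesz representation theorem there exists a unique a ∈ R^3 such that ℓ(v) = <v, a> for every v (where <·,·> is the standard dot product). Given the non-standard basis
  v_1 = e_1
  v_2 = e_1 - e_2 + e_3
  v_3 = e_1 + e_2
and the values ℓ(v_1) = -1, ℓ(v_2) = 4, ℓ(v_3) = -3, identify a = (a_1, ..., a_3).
a = (-1, -2, 3)

Write a = (a_1, ..., a_3) in the standard basis. For each basis vector v_i, ℓ(v_i) = <v_i, a> is a linear equation in the a_j's. Collect the n equations into a matrix system V a = ℓ, where row i of V is v_i (expressed in the standard basis). Since V is invertible (lower-triangular with 1s on the diagonal, up to permutation), solve by back-substitution:
  V =
[[1, 0, 0],
 [1, -1, 1],
 [1, 1, 0]]
  V a = (-1, 4, -3)
Solving gives a = (-1, -2, 3).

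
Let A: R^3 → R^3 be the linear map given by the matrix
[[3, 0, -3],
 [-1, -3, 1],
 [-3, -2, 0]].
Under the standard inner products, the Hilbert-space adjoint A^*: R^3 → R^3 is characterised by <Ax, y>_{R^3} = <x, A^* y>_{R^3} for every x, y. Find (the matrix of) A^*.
A^* = A^T =
[[3, -1, -3],
 [0, -3, -2],
 [-3, 1, 0]]

For real matrices with standard dot products, the defining identity <Ax, y> = <x, A^* y> gives (Ax)^T y = x^T (A^*) y, i.e. x^T A^T y = x^T (A^*) y. Since this holds for all x, y, we must have A^* = A^T. Therefore
A^* =
[[3, -1, -3],
 [0, -3, -2],
 [-3, 1, 0]].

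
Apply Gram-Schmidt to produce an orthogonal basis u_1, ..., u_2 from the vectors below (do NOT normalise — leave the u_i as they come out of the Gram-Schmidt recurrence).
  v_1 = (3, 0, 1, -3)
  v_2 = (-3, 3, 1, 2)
Orthogonal basis:
  u_1 = (3, 0, 1, -3)
  u_2 = (-15/19, 3, 33/19, -4/19)

Apply the Gram-Schmidt recurrence
  u_1 = v_1
  u_i = v_i − Σ_{j<i} ((v_i · u_j) / (u_j · u_j)) · u_j.

Step by step this gives:
  u_1 = (3, 0, 1, -3)
  u_2 = (-15/19, 3, 33/19, -4/19)

Orthogonality check:
  u_2 · u_1 = 0 (should be 0)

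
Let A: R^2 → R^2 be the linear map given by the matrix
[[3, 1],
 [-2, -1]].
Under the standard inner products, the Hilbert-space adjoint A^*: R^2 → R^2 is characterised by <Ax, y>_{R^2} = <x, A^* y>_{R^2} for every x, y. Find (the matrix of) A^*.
A^* = A^T =
[[3, -2],
 [1, -1]]

For real matrices with standard dot products, the defining identity <Ax, y> = <x, A^* y> gives (Ax)^T y = x^T (A^*) y, i.e. x^T A^T y = x^T (A^*) y. Since this holds for all x, y, we must have A^* = A^T. Therefore
A^* =
[[3, -2],
 [1, -1]].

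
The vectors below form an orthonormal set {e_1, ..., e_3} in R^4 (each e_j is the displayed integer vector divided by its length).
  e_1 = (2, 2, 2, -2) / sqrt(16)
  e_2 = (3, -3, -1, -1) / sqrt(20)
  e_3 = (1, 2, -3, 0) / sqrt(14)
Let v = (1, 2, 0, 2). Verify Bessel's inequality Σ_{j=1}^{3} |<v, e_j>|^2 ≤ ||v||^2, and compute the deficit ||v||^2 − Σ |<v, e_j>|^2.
Σ |<v, e_j>|^2 = 23/7; ||v||^2 = 9; deficit = 40/7

Write each e_j = u_j / sqrt(<u_j, u_j>) where u_j is the displayed integer vector. Then <v, e_j> = <v, u_j> / sqrt(<u_j, u_j>), so |<v, e_j>|^2 = <v, u_j>^2 / <u_j, u_j>.
Coefficients: <v, e_1> = 2/sqrt(16), <v, e_2> = -5/sqrt(20), <v, e_3> = 5/sqrt(14).
Square and sum: Σ |<v, e_j>|^2 = 23/7.
Compute ||v||^2 = v·v = 9.
Deficit = 9 − 23/7 = 40/7 ≥ 0, confirming Bessel's inequality. (The deficit equals ||v − Σ <v,e_j> e_j||^2, the squared distance from v to span{e_j}.)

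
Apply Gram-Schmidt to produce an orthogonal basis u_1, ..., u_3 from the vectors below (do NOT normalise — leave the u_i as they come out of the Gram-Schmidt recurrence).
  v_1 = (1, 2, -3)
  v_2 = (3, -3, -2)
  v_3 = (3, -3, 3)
Orthogonal basis:
  u_1 = (1, 2, -3)
  u_2 = (39/14, -24/7, -19/14)
  u_3 = (45/23, 315/299, 405/299)

Apply the Gram-Schmidt recurrence
  u_1 = v_1
  u_i = v_i − Σ_{j<i} ((v_i · u_j) / (u_j · u_j)) · u_j.

Step by step this gives:
  u_1 = (1, 2, -3)
  u_2 = (39/14, -24/7, -19/14)
  u_3 = (45/23, 315/299, 405/299)

Orthogonality check:
  u_2 · u_1 = 0 (should be 0)
  u_3 · u_1 = 0 (should be 0)
  u_3 · u_2 = 0 (should be 0)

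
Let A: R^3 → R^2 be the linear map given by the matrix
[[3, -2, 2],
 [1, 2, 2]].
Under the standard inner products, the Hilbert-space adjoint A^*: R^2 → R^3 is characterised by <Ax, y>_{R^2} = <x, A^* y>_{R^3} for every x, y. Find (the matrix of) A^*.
A^* = A^T =
[[3, 1],
 [-2, 2],
 [2, 2]]

For real matrices with standard dot products, the defining identity <Ax, y> = <x, A^* y> gives (Ax)^T y = x^T (A^*) y, i.e. x^T A^T y = x^T (A^*) y. Since this holds for all x, y, we must have A^* = A^T. Therefore
A^* =
[[3, 1],
 [-2, 2],
 [2, 2]].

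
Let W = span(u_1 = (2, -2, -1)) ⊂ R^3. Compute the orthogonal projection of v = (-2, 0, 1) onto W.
proj_W(v) = (-10/9, 10/9, 5/9)

Set up U = [u_1 | ... | u_1] ∈ R^(3×1). The projector onto W = col(U) is P = U (U^T U)^(-1) U^T.
Compute U^T U =
  [9],
and U^T v = (-5).
Solve U^T U · c = U^T v for the coefficients: c = (-5/9). The projection is proj_W(v) = U c.
Check: (v - proj_W(v)) · u_1 = 0  (should be 0).
Result: proj_W(v) = (-10/9, 10/9, 5/9).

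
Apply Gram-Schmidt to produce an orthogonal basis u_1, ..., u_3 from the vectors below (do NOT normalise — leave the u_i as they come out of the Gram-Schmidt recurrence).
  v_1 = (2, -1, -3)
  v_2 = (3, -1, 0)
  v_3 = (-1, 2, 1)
Orthogonal basis:
  u_1 = (2, -1, -3)
  u_2 = (2, -1/2, 3/2)
  u_3 = (6/13, 18/13, -2/13)

Apply the Gram-Schmidt recurrence
  u_1 = v_1
  u_i = v_i − Σ_{j<i} ((v_i · u_j) / (u_j · u_j)) · u_j.

Step by step this gives:
  u_1 = (2, -1, -3)
  u_2 = (2, -1/2, 3/2)
  u_3 = (6/13, 18/13, -2/13)

Orthogonality check:
  u_2 · u_1 = 0 (should be 0)
  u_3 · u_1 = 0 (should be 0)
  u_3 · u_2 = 0 (should be 0)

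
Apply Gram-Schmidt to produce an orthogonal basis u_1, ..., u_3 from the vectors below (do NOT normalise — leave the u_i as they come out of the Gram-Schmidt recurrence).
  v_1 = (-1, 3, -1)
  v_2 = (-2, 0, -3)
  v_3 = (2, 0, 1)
Orthogonal basis:
  u_1 = (-1, 3, -1)
  u_2 = (-17/11, -15/11, -28/11)
  u_3 = (54/59, 6/59, -36/59)

Apply the Gram-Schmidt recurrence
  u_1 = v_1
  u_i = v_i − Σ_{j<i} ((v_i · u_j) / (u_j · u_j)) · u_j.

Step by step this gives:
  u_1 = (-1, 3, -1)
  u_2 = (-17/11, -15/11, -28/11)
  u_3 = (54/59, 6/59, -36/59)

Orthogonality check:
  u_2 · u_1 = 0 (should be 0)
  u_3 · u_1 = 0 (should be 0)
  u_3 · u_2 = 0 (should be 0)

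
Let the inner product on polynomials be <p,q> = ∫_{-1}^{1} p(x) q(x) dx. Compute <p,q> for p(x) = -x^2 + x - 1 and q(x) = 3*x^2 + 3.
<p,q> = -56/5

Expand the product: p(x)·q(x) = -3*x^4 + 3*x^3 - 6*x^2 + 3*x - 3.
∫_{-1}^{1} of each monomial x^k gives [2/(k+1) if k even, 0 if k odd]. Integrating term-by-term (or equivalently evaluating the antiderivative F(x) = -3*x^5/5 + 3*x^4/4 - 2*x^3 + 3*x^2/2 - 3*x at the endpoints):
  F(1) − F(−1) = -67/20 − (157/20) = -56/5.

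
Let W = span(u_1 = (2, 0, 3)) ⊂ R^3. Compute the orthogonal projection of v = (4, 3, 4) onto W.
proj_W(v) = (40/13, 0, 60/13)

Set up U = [u_1 | ... | u_1] ∈ R^(3×1). The projector onto W = col(U) is P = U (U^T U)^(-1) U^T.
Compute U^T U =
  [13],
and U^T v = (20).
Solve U^T U · c = U^T v for the coefficients: c = (20/13). The projection is proj_W(v) = U c.
Check: (v - proj_W(v)) · u_1 = 0  (should be 0).
Result: proj_W(v) = (40/13, 0, 60/13).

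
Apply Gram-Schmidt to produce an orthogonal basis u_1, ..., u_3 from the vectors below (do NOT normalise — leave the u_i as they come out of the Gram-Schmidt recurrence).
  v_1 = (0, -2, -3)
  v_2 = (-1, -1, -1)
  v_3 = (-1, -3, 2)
Orthogonal basis:
  u_1 = (0, -2, -3)
  u_2 = (-1, -3/13, 2/13)
  u_3 = (6/7, -18/7, 12/7)

Apply the Gram-Schmidt recurrence
  u_1 = v_1
  u_i = v_i − Σ_{j<i} ((v_i · u_j) / (u_j · u_j)) · u_j.

Step by step this gives:
  u_1 = (0, -2, -3)
  u_2 = (-1, -3/13, 2/13)
  u_3 = (6/7, -18/7, 12/7)

Orthogonality check:
  u_2 · u_1 = 0 (should be 0)
  u_3 · u_1 = 0 (should be 0)
  u_3 · u_2 = 0 (should be 0)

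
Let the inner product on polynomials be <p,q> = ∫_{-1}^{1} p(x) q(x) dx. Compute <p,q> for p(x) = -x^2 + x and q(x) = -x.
<p,q> = -2/3

Expand the product: p(x)·q(x) = x^3 - x^2.
∫_{-1}^{1} of each monomial x^k gives [2/(k+1) if k even, 0 if k odd]. Integrating term-by-term (or equivalently evaluating the antiderivative F(x) = x^4/4 - x^3/3 at the endpoints):
  F(1) − F(−1) = -1/12 − (7/12) = -2/3.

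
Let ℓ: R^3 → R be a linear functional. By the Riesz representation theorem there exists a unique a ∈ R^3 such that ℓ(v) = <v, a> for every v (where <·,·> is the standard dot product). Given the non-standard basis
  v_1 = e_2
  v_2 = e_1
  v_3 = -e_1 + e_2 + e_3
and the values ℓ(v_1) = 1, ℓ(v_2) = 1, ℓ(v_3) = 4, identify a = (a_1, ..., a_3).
a = (1, 1, 4)

Write a = (a_1, ..., a_3) in the standard basis. For each basis vector v_i, ℓ(v_i) = <v_i, a> is a linear equation in the a_j's. Collect the n equations into a matrix system V a = ℓ, where row i of V is v_i (expressed in the standard basis). Since V is invertible (lower-triangular with 1s on the diagonal, up to permutation), solve by back-substitution:
  V =
[[0, 1, 0],
 [1, 0, 0],
 [-1, 1, 1]]
  V a = (1, 1, 4)
Solving gives a = (1, 1, 4).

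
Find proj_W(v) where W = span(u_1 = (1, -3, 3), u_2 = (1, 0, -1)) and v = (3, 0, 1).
proj_W(v) = (33/17, -24/17, -1/17)

Set up U = [u_1 | ... | u_2] ∈ R^(3×2). The projector onto W = col(U) is P = U (U^T U)^(-1) U^T.
Compute U^T U =
  [19, -2]
  [-2, 2],
and U^T v = (6, 2).
Solve U^T U · c = U^T v for the coefficients: c = (8/17, 25/17). The projection is proj_W(v) = U c.
Check: (v - proj_W(v)) · u_1 = 0  (should be 0).
Check: (v - proj_W(v)) · u_2 = 0  (should be 0).
Result: proj_W(v) = (33/17, -24/17, -1/17).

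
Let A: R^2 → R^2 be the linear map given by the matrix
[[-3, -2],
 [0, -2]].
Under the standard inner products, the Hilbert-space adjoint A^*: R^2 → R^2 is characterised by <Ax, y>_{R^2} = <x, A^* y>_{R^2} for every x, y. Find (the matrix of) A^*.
A^* = A^T =
[[-3, 0],
 [-2, -2]]

For real matrices with standard dot products, the defining identity <Ax, y> = <x, A^* y> gives (Ax)^T y = x^T (A^*) y, i.e. x^T A^T y = x^T (A^*) y. Since this holds for all x, y, we must have A^* = A^T. Therefore
A^* =
[[-3, 0],
 [-2, -2]].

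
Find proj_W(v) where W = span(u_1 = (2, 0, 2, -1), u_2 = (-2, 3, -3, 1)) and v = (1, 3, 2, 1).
proj_W(v) = (64/43, 219/86, 55/86, -32/43)

Set up U = [u_1 | ... | u_2] ∈ R^(4×2). The projector onto W = col(U) is P = U (U^T U)^(-1) U^T.
Compute U^T U =
  [9, -11]
  [-11, 23],
and U^T v = (5, 2).
Solve U^T U · c = U^T v for the coefficients: c = (137/86, 73/86). The projection is proj_W(v) = U c.
Check: (v - proj_W(v)) · u_1 = 0  (should be 0).
Check: (v - proj_W(v)) · u_2 = 0  (should be 0).
Result: proj_W(v) = (64/43, 219/86, 55/86, -32/43).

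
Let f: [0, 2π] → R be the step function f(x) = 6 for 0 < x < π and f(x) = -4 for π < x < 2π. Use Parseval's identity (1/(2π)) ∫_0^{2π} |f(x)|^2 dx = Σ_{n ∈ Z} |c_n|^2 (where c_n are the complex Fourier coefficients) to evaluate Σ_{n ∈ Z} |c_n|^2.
Σ |c_n|^2 = 26

Parseval equates the L^2 energy of f (normalised by 1/(2π)) with the ℓ^2 sum of its Fourier coefficients: (1/(2π)) ∫_0^{2π} |f|^2 = Σ |c_n|^2.
Compute the left side: (1/(2π)) [∫_0^π 6^2 dx + ∫_π^{2π} (-4)^2 dx] = (1/(2π)) · (36π + 16π) = (36 + 16)/2 = 26.
So Σ_{n ∈ Z} |c_n|^2 = 26.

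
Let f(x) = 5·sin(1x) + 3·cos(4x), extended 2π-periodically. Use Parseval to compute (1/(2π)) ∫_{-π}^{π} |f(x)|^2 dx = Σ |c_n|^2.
Σ |c_n|^2 = 17

Expand |f|^2 and use orthogonality of {sin(nx), cos(mx)} on [-π, π]:
  ∫_{-π}^{π} sin(nx)^2 dx = π, ∫ cos(mx)^2 dx = π, and cross terms integrate to 0.
So ∫_{-π}^{π} f(x)^2 dx = 5^2 · π + 3^2 · π = (25 + 9)π.
Divide by 2π: (25 + 9)/2 = 17.
By Parseval, this equals Σ |c_n|^2.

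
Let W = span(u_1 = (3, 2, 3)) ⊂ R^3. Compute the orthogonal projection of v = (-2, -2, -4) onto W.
proj_W(v) = (-3, -2, -3)

Set up U = [u_1 | ... | u_1] ∈ R^(3×1). The projector onto W = col(U) is P = U (U^T U)^(-1) U^T.
Compute U^T U =
  [22],
and U^T v = (-22).
Solve U^T U · c = U^T v for the coefficients: c = (-1). The projection is proj_W(v) = U c.
Check: (v - proj_W(v)) · u_1 = 0  (should be 0).
Result: proj_W(v) = (-3, -2, -3).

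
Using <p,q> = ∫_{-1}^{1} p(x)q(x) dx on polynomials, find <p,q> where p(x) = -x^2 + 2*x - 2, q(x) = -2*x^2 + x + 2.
<p,q> = -68/15

Expand the product: p(x)·q(x) = 2*x^4 - 5*x^3 + 4*x^2 + 2*x - 4.
∫_{-1}^{1} of each monomial x^k gives [2/(k+1) if k even, 0 if k odd]. Integrating term-by-term (or equivalently evaluating the antiderivative F(x) = 2*x^5/5 - 5*x^4/4 + 4*x^3/3 + x^2 - 4*x at the endpoints):
  F(1) − F(−1) = -151/60 − (121/60) = -68/15.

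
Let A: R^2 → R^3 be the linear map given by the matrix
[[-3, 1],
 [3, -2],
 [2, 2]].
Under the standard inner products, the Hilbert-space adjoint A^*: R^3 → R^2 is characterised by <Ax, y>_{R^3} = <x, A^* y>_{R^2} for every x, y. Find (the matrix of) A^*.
A^* = A^T =
[[-3, 3, 2],
 [1, -2, 2]]

For real matrices with standard dot products, the defining identity <Ax, y> = <x, A^* y> gives (Ax)^T y = x^T (A^*) y, i.e. x^T A^T y = x^T (A^*) y. Since this holds for all x, y, we must have A^* = A^T. Therefore
A^* =
[[-3, 3, 2],
 [1, -2, 2]].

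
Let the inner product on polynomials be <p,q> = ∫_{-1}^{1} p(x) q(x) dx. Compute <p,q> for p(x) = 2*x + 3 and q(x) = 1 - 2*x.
<p,q> = 10/3

Expand the product: p(x)·q(x) = -4*x^2 - 4*x + 3.
∫_{-1}^{1} of each monomial x^k gives [2/(k+1) if k even, 0 if k odd]. Integrating term-by-term (or equivalently evaluating the antiderivative F(x) = -4*x^3/3 - 2*x^2 + 3*x at the endpoints):
  F(1) − F(−1) = -1/3 − (-11/3) = 10/3.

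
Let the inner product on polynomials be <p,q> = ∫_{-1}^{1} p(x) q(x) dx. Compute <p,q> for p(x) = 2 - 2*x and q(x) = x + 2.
<p,q> = 20/3

Expand the product: p(x)·q(x) = -2*x^2 - 2*x + 4.
∫_{-1}^{1} of each monomial x^k gives [2/(k+1) if k even, 0 if k odd]. Integrating term-by-term (or equivalently evaluating the antiderivative F(x) = -2*x^3/3 - x^2 + 4*x at the endpoints):
  F(1) − F(−1) = 7/3 − (-13/3) = 20/3.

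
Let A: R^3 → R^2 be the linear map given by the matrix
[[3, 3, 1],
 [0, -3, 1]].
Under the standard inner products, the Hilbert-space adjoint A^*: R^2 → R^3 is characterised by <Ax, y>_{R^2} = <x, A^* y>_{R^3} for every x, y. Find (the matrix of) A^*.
A^* = A^T =
[[3, 0],
 [3, -3],
 [1, 1]]

For real matrices with standard dot products, the defining identity <Ax, y> = <x, A^* y> gives (Ax)^T y = x^T (A^*) y, i.e. x^T A^T y = x^T (A^*) y. Since this holds for all x, y, we must have A^* = A^T. Therefore
A^* =
[[3, 0],
 [3, -3],
 [1, 1]].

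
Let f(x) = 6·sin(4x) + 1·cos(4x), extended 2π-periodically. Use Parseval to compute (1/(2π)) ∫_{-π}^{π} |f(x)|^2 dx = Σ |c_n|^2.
Σ |c_n|^2 = 37/2

Expand |f|^2 and use orthogonality of {sin(nx), cos(mx)} on [-π, π]:
  ∫_{-π}^{π} sin(nx)^2 dx = π, ∫ cos(mx)^2 dx = π, and cross terms integrate to 0.
So ∫_{-π}^{π} f(x)^2 dx = 6^2 · π + 1^2 · π = (36 + 1)π.
Divide by 2π: (36 + 1)/2 = 37/2.
By Parseval, this equals Σ |c_n|^2.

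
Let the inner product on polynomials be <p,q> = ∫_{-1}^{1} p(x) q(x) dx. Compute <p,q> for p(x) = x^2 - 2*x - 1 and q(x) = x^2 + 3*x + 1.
<p,q> = -28/5

Expand the product: p(x)·q(x) = x^4 + x^3 - 6*x^2 - 5*x - 1.
∫_{-1}^{1} of each monomial x^k gives [2/(k+1) if k even, 0 if k odd]. Integrating term-by-term (or equivalently evaluating the antiderivative F(x) = x^5/5 + x^4/4 - 2*x^3 - 5*x^2/2 - x at the endpoints):
  F(1) − F(−1) = -101/20 − (11/20) = -28/5.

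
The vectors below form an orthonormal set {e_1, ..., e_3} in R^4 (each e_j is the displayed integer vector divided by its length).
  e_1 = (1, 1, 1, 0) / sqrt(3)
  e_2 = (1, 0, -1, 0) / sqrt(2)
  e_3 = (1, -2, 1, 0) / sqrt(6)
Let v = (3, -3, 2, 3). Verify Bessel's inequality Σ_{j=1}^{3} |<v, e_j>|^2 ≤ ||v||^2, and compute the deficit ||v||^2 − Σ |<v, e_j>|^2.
Σ |<v, e_j>|^2 = 22; ||v||^2 = 31; deficit = 9

Write each e_j = u_j / sqrt(<u_j, u_j>) where u_j is the displayed integer vector. Then <v, e_j> = <v, u_j> / sqrt(<u_j, u_j>), so |<v, e_j>|^2 = <v, u_j>^2 / <u_j, u_j>.
Coefficients: <v, e_1> = 2/sqrt(3), <v, e_2> = 1/sqrt(2), <v, e_3> = 11/sqrt(6).
Square and sum: Σ |<v, e_j>|^2 = 22.
Compute ||v||^2 = v·v = 31.
Deficit = 31 − 22 = 9 ≥ 0, confirming Bessel's inequality. (The deficit equals ||v − Σ <v,e_j> e_j||^2, the squared distance from v to span{e_j}.)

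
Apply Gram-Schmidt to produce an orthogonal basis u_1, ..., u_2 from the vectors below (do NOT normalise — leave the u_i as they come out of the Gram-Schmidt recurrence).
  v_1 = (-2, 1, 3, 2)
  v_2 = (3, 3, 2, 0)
Orthogonal basis:
  u_1 = (-2, 1, 3, 2)
  u_2 = (10/3, 17/6, 3/2, -1/3)

Apply the Gram-Schmidt recurrence
  u_1 = v_1
  u_i = v_i − Σ_{j<i} ((v_i · u_j) / (u_j · u_j)) · u_j.

Step by step this gives:
  u_1 = (-2, 1, 3, 2)
  u_2 = (10/3, 17/6, 3/2, -1/3)

Orthogonality check:
  u_2 · u_1 = 0 (should be 0)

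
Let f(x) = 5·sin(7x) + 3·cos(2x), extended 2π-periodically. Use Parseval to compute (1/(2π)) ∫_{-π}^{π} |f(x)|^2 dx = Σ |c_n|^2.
Σ |c_n|^2 = 17

Expand |f|^2 and use orthogonality of {sin(nx), cos(mx)} on [-π, π]:
  ∫_{-π}^{π} sin(nx)^2 dx = π, ∫ cos(mx)^2 dx = π, and cross terms integrate to 0.
So ∫_{-π}^{π} f(x)^2 dx = 5^2 · π + 3^2 · π = (25 + 9)π.
Divide by 2π: (25 + 9)/2 = 17.
By Parseval, this equals Σ |c_n|^2.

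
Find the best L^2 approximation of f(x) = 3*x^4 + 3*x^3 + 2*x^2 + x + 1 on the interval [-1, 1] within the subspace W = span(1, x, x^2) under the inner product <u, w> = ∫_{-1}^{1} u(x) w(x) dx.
g(x) = 32*x^2/7 + 14*x/5 + 26/35

The best approximation g ∈ W is the orthogonal projection of f onto W. Writing g = a_0 + a_1 x + a_2 x^2, the coefficients solve the normal equations G · a = b where
  G_{ij} = <φ_i, φ_j> and b_i = <f, φ_i>, with φ_0 = 1, φ_1 = x, φ_2 = x^2.
G =
  [2, 0, 2/3]
  [0, 2/3, 0]
  [2/3, 0, 2/5],
b = (68/15, 28/15, 244/105).
Solving gives a_0 = 26/35, a_1 = 14/5, a_2 = 32/7, so
  g(x) = 32*x^2/7 + 14*x/5 + 26/35.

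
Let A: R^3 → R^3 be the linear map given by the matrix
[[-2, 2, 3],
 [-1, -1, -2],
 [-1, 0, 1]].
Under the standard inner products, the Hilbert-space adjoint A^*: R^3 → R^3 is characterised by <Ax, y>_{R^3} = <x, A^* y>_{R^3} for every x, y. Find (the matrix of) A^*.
A^* = A^T =
[[-2, -1, -1],
 [2, -1, 0],
 [3, -2, 1]]

For real matrices with standard dot products, the defining identity <Ax, y> = <x, A^* y> gives (Ax)^T y = x^T (A^*) y, i.e. x^T A^T y = x^T (A^*) y. Since this holds for all x, y, we must have A^* = A^T. Therefore
A^* =
[[-2, -1, -1],
 [2, -1, 0],
 [3, -2, 1]].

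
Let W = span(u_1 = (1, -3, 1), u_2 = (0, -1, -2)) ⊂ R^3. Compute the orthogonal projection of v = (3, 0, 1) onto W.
proj_W(v) = (11/27, -20/27, 37/27)

Set up U = [u_1 | ... | u_2] ∈ R^(3×2). The projector onto W = col(U) is P = U (U^T U)^(-1) U^T.
Compute U^T U =
  [11, 1]
  [1, 5],
and U^T v = (4, -2).
Solve U^T U · c = U^T v for the coefficients: c = (11/27, -13/27). The projection is proj_W(v) = U c.
Check: (v - proj_W(v)) · u_1 = 0  (should be 0).
Check: (v - proj_W(v)) · u_2 = 0  (should be 0).
Result: proj_W(v) = (11/27, -20/27, 37/27).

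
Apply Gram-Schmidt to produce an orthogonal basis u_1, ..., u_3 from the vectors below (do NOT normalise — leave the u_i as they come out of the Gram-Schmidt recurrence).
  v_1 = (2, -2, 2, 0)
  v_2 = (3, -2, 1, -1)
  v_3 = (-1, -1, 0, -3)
Orthogonal basis:
  u_1 = (2, -2, 2, 0)
  u_2 = (1, 0, -1, -1)
  u_3 = (-5/3, -1, 2/3, -7/3)

Apply the Gram-Schmidt recurrence
  u_1 = v_1
  u_i = v_i − Σ_{j<i} ((v_i · u_j) / (u_j · u_j)) · u_j.

Step by step this gives:
  u_1 = (2, -2, 2, 0)
  u_2 = (1, 0, -1, -1)
  u_3 = (-5/3, -1, 2/3, -7/3)

Orthogonality check:
  u_2 · u_1 = 0 (should be 0)
  u_3 · u_1 = 0 (should be 0)
  u_3 · u_2 = 0 (should be 0)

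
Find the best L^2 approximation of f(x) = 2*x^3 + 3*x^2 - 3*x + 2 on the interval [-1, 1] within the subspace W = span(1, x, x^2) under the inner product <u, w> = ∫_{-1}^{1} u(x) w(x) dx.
g(x) = 3*x^2 - 9*x/5 + 2

The best approximation g ∈ W is the orthogonal projection of f onto W. Writing g = a_0 + a_1 x + a_2 x^2, the coefficients solve the normal equations G · a = b where
  G_{ij} = <φ_i, φ_j> and b_i = <f, φ_i>, with φ_0 = 1, φ_1 = x, φ_2 = x^2.
G =
  [2, 0, 2/3]
  [0, 2/3, 0]
  [2/3, 0, 2/5],
b = (6, -6/5, 38/15).
Solving gives a_0 = 2, a_1 = -9/5, a_2 = 3, so
  g(x) = 3*x^2 - 9*x/5 + 2.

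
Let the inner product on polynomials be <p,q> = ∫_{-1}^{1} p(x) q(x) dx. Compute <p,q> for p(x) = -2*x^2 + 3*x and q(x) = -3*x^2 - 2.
<p,q> = 76/15

Expand the product: p(x)·q(x) = 6*x^4 - 9*x^3 + 4*x^2 - 6*x.
∫_{-1}^{1} of each monomial x^k gives [2/(k+1) if k even, 0 if k odd]. Integrating term-by-term (or equivalently evaluating the antiderivative F(x) = 6*x^5/5 - 9*x^4/4 + 4*x^3/3 - 3*x^2 at the endpoints):
  F(1) − F(−1) = -163/60 − (-467/60) = 76/15.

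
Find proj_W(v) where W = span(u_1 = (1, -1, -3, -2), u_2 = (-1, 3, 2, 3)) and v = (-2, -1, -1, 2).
proj_W(v) = (-11/89, 37/89, 20/89, 35/89)

Set up U = [u_1 | ... | u_2] ∈ R^(4×2). The projector onto W = col(U) is P = U (U^T U)^(-1) U^T.
Compute U^T U =
  [15, -16]
  [-16, 23],
and U^T v = (-2, 3).
Solve U^T U · c = U^T v for the coefficients: c = (2/89, 13/89). The projection is proj_W(v) = U c.
Check: (v - proj_W(v)) · u_1 = 0  (should be 0).
Check: (v - proj_W(v)) · u_2 = 0  (should be 0).
Result: proj_W(v) = (-11/89, 37/89, 20/89, 35/89).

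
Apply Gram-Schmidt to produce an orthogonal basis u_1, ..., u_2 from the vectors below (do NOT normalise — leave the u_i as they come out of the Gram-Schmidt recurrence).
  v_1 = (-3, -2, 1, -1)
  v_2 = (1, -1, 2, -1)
Orthogonal basis:
  u_1 = (-3, -2, 1, -1)
  u_2 = (7/5, -11/15, 28/15, -13/15)

Apply the Gram-Schmidt recurrence
  u_1 = v_1
  u_i = v_i − Σ_{j<i} ((v_i · u_j) / (u_j · u_j)) · u_j.

Step by step this gives:
  u_1 = (-3, -2, 1, -1)
  u_2 = (7/5, -11/15, 28/15, -13/15)

Orthogonality check:
  u_2 · u_1 = 0 (should be 0)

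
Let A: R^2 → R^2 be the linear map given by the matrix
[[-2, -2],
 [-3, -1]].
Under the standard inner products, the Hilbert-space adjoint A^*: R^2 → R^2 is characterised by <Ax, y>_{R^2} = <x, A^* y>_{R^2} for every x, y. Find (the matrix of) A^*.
A^* = A^T =
[[-2, -3],
 [-2, -1]]

For real matrices with standard dot products, the defining identity <Ax, y> = <x, A^* y> gives (Ax)^T y = x^T (A^*) y, i.e. x^T A^T y = x^T (A^*) y. Since this holds for all x, y, we must have A^* = A^T. Therefore
A^* =
[[-2, -3],
 [-2, -1]].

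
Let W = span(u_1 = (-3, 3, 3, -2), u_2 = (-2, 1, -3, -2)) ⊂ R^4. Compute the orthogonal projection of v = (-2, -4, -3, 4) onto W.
proj_W(v) = (504/271, -1131/542, -1623/542, 295/271)

Set up U = [u_1 | ... | u_2] ∈ R^(4×2). The projector onto W = col(U) is P = U (U^T U)^(-1) U^T.
Compute U^T U =
  [31, 4]
  [4, 18],
and U^T v = (-23, 1).
Solve U^T U · c = U^T v for the coefficients: c = (-209/271, 123/542). The projection is proj_W(v) = U c.
Check: (v - proj_W(v)) · u_1 = 0  (should be 0).
Check: (v - proj_W(v)) · u_2 = 0  (should be 0).
Result: proj_W(v) = (504/271, -1131/542, -1623/542, 295/271).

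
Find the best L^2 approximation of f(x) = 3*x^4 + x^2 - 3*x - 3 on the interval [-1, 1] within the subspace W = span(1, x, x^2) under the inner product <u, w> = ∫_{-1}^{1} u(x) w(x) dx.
g(x) = 25*x^2/7 - 3*x - 114/35

The best approximation g ∈ W is the orthogonal projection of f onto W. Writing g = a_0 + a_1 x + a_2 x^2, the coefficients solve the normal equations G · a = b where
  G_{ij} = <φ_i, φ_j> and b_i = <f, φ_i>, with φ_0 = 1, φ_1 = x, φ_2 = x^2.
G =
  [2, 0, 2/3]
  [0, 2/3, 0]
  [2/3, 0, 2/5],
b = (-62/15, -2, -26/35).
Solving gives a_0 = -114/35, a_1 = -3, a_2 = 25/7, so
  g(x) = 25*x^2/7 - 3*x - 114/35.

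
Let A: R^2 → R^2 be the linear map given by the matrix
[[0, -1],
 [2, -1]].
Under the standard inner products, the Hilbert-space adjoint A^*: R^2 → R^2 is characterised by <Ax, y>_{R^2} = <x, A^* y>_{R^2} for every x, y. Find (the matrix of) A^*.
A^* = A^T =
[[0, 2],
 [-1, -1]]

For real matrices with standard dot products, the defining identity <Ax, y> = <x, A^* y> gives (Ax)^T y = x^T (A^*) y, i.e. x^T A^T y = x^T (A^*) y. Since this holds for all x, y, we must have A^* = A^T. Therefore
A^* =
[[0, 2],
 [-1, -1]].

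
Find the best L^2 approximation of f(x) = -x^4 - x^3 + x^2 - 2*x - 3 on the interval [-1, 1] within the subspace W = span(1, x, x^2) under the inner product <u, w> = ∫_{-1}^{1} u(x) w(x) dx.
g(x) = x^2/7 - 13*x/5 - 102/35

The best approximation g ∈ W is the orthogonal projection of f onto W. Writing g = a_0 + a_1 x + a_2 x^2, the coefficients solve the normal equations G · a = b where
  G_{ij} = <φ_i, φ_j> and b_i = <f, φ_i>, with φ_0 = 1, φ_1 = x, φ_2 = x^2.
G =
  [2, 0, 2/3]
  [0, 2/3, 0]
  [2/3, 0, 2/5],
b = (-86/15, -26/15, -66/35).
Solving gives a_0 = -102/35, a_1 = -13/5, a_2 = 1/7, so
  g(x) = x^2/7 - 13*x/5 - 102/35.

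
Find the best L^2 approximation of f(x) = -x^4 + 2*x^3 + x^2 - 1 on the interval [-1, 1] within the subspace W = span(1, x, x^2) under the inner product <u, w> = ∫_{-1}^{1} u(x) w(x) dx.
g(x) = x^2/7 + 6*x/5 - 32/35

The best approximation g ∈ W is the orthogonal projection of f onto W. Writing g = a_0 + a_1 x + a_2 x^2, the coefficients solve the normal equations G · a = b where
  G_{ij} = <φ_i, φ_j> and b_i = <f, φ_i>, with φ_0 = 1, φ_1 = x, φ_2 = x^2.
G =
  [2, 0, 2/3]
  [0, 2/3, 0]
  [2/3, 0, 2/5],
b = (-26/15, 4/5, -58/105).
Solving gives a_0 = -32/35, a_1 = 6/5, a_2 = 1/7, so
  g(x) = x^2/7 + 6*x/5 - 32/35.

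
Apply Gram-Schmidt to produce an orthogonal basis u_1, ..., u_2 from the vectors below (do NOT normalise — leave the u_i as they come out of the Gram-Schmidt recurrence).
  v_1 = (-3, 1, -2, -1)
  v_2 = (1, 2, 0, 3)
Orthogonal basis:
  u_1 = (-3, 1, -2, -1)
  u_2 = (1/5, 34/15, -8/15, 41/15)

Apply the Gram-Schmidt recurrence
  u_1 = v_1
  u_i = v_i − Σ_{j<i} ((v_i · u_j) / (u_j · u_j)) · u_j.

Step by step this gives:
  u_1 = (-3, 1, -2, -1)
  u_2 = (1/5, 34/15, -8/15, 41/15)

Orthogonality check:
  u_2 · u_1 = 0 (should be 0)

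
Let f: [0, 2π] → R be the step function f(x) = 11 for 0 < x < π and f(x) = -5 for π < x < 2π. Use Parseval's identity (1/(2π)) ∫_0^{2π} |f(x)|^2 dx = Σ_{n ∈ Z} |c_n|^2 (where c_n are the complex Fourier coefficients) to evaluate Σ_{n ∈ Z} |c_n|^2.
Σ |c_n|^2 = 73

Parseval equates the L^2 energy of f (normalised by 1/(2π)) with the ℓ^2 sum of its Fourier coefficients: (1/(2π)) ∫_0^{2π} |f|^2 = Σ |c_n|^2.
Compute the left side: (1/(2π)) [∫_0^π 11^2 dx + ∫_π^{2π} (-5)^2 dx] = (1/(2π)) · (121π + 25π) = (121 + 25)/2 = 73.
So Σ_{n ∈ Z} |c_n|^2 = 73.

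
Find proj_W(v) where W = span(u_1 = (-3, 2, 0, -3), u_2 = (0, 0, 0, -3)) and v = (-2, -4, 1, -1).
proj_W(v) = (6/13, -4/13, 0, -1)

Set up U = [u_1 | ... | u_2] ∈ R^(4×2). The projector onto W = col(U) is P = U (U^T U)^(-1) U^T.
Compute U^T U =
  [22, 9]
  [9, 9],
and U^T v = (1, 3).
Solve U^T U · c = U^T v for the coefficients: c = (-2/13, 19/39). The projection is proj_W(v) = U c.
Check: (v - proj_W(v)) · u_1 = 0  (should be 0).
Check: (v - proj_W(v)) · u_2 = 0  (should be 0).
Result: proj_W(v) = (6/13, -4/13, 0, -1).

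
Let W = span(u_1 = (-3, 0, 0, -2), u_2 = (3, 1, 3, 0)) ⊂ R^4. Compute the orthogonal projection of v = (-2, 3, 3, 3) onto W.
proj_W(v) = (36/83, 39/83, 117/83, -54/83)

Set up U = [u_1 | ... | u_2] ∈ R^(4×2). The projector onto W = col(U) is P = U (U^T U)^(-1) U^T.
Compute U^T U =
  [13, -9]
  [-9, 19],
and U^T v = (0, 6).
Solve U^T U · c = U^T v for the coefficients: c = (27/83, 39/83). The projection is proj_W(v) = U c.
Check: (v - proj_W(v)) · u_1 = 0  (should be 0).
Check: (v - proj_W(v)) · u_2 = 0  (should be 0).
Result: proj_W(v) = (36/83, 39/83, 117/83, -54/83).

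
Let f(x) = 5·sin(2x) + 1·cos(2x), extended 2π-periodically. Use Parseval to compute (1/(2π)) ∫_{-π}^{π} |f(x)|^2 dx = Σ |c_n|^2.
Σ |c_n|^2 = 13

Expand |f|^2 and use orthogonality of {sin(nx), cos(mx)} on [-π, π]:
  ∫_{-π}^{π} sin(nx)^2 dx = π, ∫ cos(mx)^2 dx = π, and cross terms integrate to 0.
So ∫_{-π}^{π} f(x)^2 dx = 5^2 · π + 1^2 · π = (25 + 1)π.
Divide by 2π: (25 + 1)/2 = 13.
By Parseval, this equals Σ |c_n|^2.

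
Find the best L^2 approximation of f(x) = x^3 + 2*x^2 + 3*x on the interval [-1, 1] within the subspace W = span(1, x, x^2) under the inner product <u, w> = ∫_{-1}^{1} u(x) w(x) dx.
g(x) = 2*x^2 + 18*x/5

The best approximation g ∈ W is the orthogonal projection of f onto W. Writing g = a_0 + a_1 x + a_2 x^2, the coefficients solve the normal equations G · a = b where
  G_{ij} = <φ_i, φ_j> and b_i = <f, φ_i>, with φ_0 = 1, φ_1 = x, φ_2 = x^2.
G =
  [2, 0, 2/3]
  [0, 2/3, 0]
  [2/3, 0, 2/5],
b = (4/3, 12/5, 4/5).
Solving gives a_0 = 0, a_1 = 18/5, a_2 = 2, so
  g(x) = 2*x^2 + 18*x/5.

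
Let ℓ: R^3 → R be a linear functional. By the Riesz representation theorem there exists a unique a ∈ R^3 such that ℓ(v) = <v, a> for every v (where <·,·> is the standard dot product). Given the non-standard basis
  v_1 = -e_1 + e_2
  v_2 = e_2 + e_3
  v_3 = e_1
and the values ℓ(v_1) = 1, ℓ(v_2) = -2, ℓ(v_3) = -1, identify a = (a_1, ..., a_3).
a = (-1, 0, -2)

Write a = (a_1, ..., a_3) in the standard basis. For each basis vector v_i, ℓ(v_i) = <v_i, a> is a linear equation in the a_j's. Collect the n equations into a matrix system V a = ℓ, where row i of V is v_i (expressed in the standard basis). Since V is invertible (lower-triangular with 1s on the diagonal, up to permutation), solve by back-substitution:
  V =
[[-1, 1, 0],
 [0, 1, 1],
 [1, 0, 0]]
  V a = (1, -2, -1)
Solving gives a = (-1, 0, -2).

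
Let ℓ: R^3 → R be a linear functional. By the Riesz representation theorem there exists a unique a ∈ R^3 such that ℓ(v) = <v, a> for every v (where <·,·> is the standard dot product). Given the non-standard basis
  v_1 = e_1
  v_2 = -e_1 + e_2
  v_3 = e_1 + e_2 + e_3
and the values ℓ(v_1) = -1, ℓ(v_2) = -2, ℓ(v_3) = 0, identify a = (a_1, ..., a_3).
a = (-1, -3, 4)

Write a = (a_1, ..., a_3) in the standard basis. For each basis vector v_i, ℓ(v_i) = <v_i, a> is a linear equation in the a_j's. Collect the n equations into a matrix system V a = ℓ, where row i of V is v_i (expressed in the standard basis). Since V is invertible (lower-triangular with 1s on the diagonal, up to permutation), solve by back-substitution:
  V =
[[1, 0, 0],
 [-1, 1, 0],
 [1, 1, 1]]
  V a = (-1, -2, 0)
Solving gives a = (-1, -3, 4).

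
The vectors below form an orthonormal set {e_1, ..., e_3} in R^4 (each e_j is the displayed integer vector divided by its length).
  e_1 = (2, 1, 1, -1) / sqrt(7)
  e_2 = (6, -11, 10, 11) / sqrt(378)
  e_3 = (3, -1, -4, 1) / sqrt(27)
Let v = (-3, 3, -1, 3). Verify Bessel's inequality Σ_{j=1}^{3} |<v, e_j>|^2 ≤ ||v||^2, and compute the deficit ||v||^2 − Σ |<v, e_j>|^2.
Σ |<v, e_j>|^2 = 10; ||v||^2 = 28; deficit = 18

Write each e_j = u_j / sqrt(<u_j, u_j>) where u_j is the displayed integer vector. Then <v, e_j> = <v, u_j> / sqrt(<u_j, u_j>), so |<v, e_j>|^2 = <v, u_j>^2 / <u_j, u_j>.
Coefficients: <v, e_1> = -7/sqrt(7), <v, e_2> = -28/sqrt(378), <v, e_3> = -5/sqrt(27).
Square and sum: Σ |<v, e_j>|^2 = 10.
Compute ||v||^2 = v·v = 28.
Deficit = 28 − 10 = 18 ≥ 0, confirming Bessel's inequality. (The deficit equals ||v − Σ <v,e_j> e_j||^2, the squared distance from v to span{e_j}.)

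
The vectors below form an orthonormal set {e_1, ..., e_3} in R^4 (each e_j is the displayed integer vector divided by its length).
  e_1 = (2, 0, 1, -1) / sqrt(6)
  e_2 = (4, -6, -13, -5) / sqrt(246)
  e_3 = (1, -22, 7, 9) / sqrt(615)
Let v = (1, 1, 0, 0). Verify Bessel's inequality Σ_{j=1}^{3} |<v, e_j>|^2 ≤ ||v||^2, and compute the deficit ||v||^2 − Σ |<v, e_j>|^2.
Σ |<v, e_j>|^2 = 7/5; ||v||^2 = 2; deficit = 3/5

Write each e_j = u_j / sqrt(<u_j, u_j>) where u_j is the displayed integer vector. Then <v, e_j> = <v, u_j> / sqrt(<u_j, u_j>), so |<v, e_j>|^2 = <v, u_j>^2 / <u_j, u_j>.
Coefficients: <v, e_1> = 2/sqrt(6), <v, e_2> = -2/sqrt(246), <v, e_3> = -21/sqrt(615).
Square and sum: Σ |<v, e_j>|^2 = 7/5.
Compute ||v||^2 = v·v = 2.
Deficit = 2 − 7/5 = 3/5 ≥ 0, confirming Bessel's inequality. (The deficit equals ||v − Σ <v,e_j> e_j||^2, the squared distance from v to span{e_j}.)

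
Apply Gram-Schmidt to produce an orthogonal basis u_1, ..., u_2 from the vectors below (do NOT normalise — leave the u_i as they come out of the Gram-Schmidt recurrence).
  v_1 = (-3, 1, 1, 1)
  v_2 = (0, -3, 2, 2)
Orthogonal basis:
  u_1 = (-3, 1, 1, 1)
  u_2 = (1/4, -37/12, 23/12, 23/12)

Apply the Gram-Schmidt recurrence
  u_1 = v_1
  u_i = v_i − Σ_{j<i} ((v_i · u_j) / (u_j · u_j)) · u_j.

Step by step this gives:
  u_1 = (-3, 1, 1, 1)
  u_2 = (1/4, -37/12, 23/12, 23/12)

Orthogonality check:
  u_2 · u_1 = 0 (should be 0)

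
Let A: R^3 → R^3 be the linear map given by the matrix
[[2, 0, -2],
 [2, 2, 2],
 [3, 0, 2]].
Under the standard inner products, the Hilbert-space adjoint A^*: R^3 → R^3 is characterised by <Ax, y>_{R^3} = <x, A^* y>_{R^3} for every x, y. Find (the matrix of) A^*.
A^* = A^T =
[[2, 2, 3],
 [0, 2, 0],
 [-2, 2, 2]]

For real matrices with standard dot products, the defining identity <Ax, y> = <x, A^* y> gives (Ax)^T y = x^T (A^*) y, i.e. x^T A^T y = x^T (A^*) y. Since this holds for all x, y, we must have A^* = A^T. Therefore
A^* =
[[2, 2, 3],
 [0, 2, 0],
 [-2, 2, 2]].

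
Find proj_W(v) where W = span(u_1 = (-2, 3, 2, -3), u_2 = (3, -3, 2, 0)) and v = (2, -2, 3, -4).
proj_W(v) = (920/451, -546/451, 1860/451, -102/41)

Set up U = [u_1 | ... | u_2] ∈ R^(4×2). The projector onto W = col(U) is P = U (U^T U)^(-1) U^T.
Compute U^T U =
  [26, -11]
  [-11, 22],
and U^T v = (8, 18).
Solve U^T U · c = U^T v for the coefficients: c = (34/41, 556/451). The projection is proj_W(v) = U c.
Check: (v - proj_W(v)) · u_1 = 0  (should be 0).
Check: (v - proj_W(v)) · u_2 = 0  (should be 0).
Result: proj_W(v) = (920/451, -546/451, 1860/451, -102/41).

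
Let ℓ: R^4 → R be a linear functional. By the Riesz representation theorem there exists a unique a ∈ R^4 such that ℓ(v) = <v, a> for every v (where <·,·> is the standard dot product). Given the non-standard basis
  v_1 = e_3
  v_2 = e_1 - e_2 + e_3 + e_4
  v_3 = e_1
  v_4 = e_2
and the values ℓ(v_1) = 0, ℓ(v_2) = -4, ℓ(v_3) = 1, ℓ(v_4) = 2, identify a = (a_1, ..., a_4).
a = (1, 2, 0, -3)

Write a = (a_1, ..., a_4) in the standard basis. For each basis vector v_i, ℓ(v_i) = <v_i, a> is a linear equation in the a_j's. Collect the n equations into a matrix system V a = ℓ, where row i of V is v_i (expressed in the standard basis). Since V is invertible (lower-triangular with 1s on the diagonal, up to permutation), solve by back-substitution:
  V =
[[0, 0, 1, 0],
 [1, -1, 1, 1],
 [1, 0, 0, 0],
 [0, 1, 0, 0]]
  V a = (0, -4, 1, 2)
Solving gives a = (1, 2, 0, -3).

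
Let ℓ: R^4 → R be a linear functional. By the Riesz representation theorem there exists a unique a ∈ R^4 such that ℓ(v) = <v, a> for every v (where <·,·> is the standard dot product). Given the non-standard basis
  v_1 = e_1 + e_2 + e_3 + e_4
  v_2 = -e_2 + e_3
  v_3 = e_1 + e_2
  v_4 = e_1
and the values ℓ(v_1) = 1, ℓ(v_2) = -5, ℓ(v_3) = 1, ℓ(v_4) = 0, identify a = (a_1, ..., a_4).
a = (0, 1, -4, 4)

Write a = (a_1, ..., a_4) in the standard basis. For each basis vector v_i, ℓ(v_i) = <v_i, a> is a linear equation in the a_j's. Collect the n equations into a matrix system V a = ℓ, where row i of V is v_i (expressed in the standard basis). Since V is invertible (lower-triangular with 1s on the diagonal, up to permutation), solve by back-substitution:
  V =
[[1, 1, 1, 1],
 [0, -1, 1, 0],
 [1, 1, 0, 0],
 [1, 0, 0, 0]]
  V a = (1, -5, 1, 0)
Solving gives a = (0, 1, -4, 4).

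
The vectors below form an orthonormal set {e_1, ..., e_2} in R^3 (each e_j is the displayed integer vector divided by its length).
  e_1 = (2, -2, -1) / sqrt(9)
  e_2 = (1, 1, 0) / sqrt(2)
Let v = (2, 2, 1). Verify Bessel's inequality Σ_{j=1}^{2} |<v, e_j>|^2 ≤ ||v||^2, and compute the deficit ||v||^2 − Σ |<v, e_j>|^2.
Σ |<v, e_j>|^2 = 73/9; ||v||^2 = 9; deficit = 8/9

Write each e_j = u_j / sqrt(<u_j, u_j>) where u_j is the displayed integer vector. Then <v, e_j> = <v, u_j> / sqrt(<u_j, u_j>), so |<v, e_j>|^2 = <v, u_j>^2 / <u_j, u_j>.
Coefficients: <v, e_1> = -1/sqrt(9), <v, e_2> = 4/sqrt(2).
Square and sum: Σ |<v, e_j>|^2 = 73/9.
Compute ||v||^2 = v·v = 9.
Deficit = 9 − 73/9 = 8/9 ≥ 0, confirming Bessel's inequality. (The deficit equals ||v − Σ <v,e_j> e_j||^2, the squared distance from v to span{e_j}.)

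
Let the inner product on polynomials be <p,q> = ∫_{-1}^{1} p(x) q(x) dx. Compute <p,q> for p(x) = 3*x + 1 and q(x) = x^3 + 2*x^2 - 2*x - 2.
<p,q> = -82/15

Expand the product: p(x)·q(x) = 3*x^4 + 7*x^3 - 4*x^2 - 8*x - 2.
∫_{-1}^{1} of each monomial x^k gives [2/(k+1) if k even, 0 if k odd]. Integrating term-by-term (or equivalently evaluating the antiderivative F(x) = 3*x^5/5 + 7*x^4/4 - 4*x^3/3 - 4*x^2 - 2*x at the endpoints):
  F(1) − F(−1) = -299/60 − (29/60) = -82/15.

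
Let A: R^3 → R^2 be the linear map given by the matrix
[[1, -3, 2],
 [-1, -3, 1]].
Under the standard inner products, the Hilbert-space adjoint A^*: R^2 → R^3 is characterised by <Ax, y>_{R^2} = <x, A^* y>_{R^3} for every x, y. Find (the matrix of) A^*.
A^* = A^T =
[[1, -1],
 [-3, -3],
 [2, 1]]

For real matrices with standard dot products, the defining identity <Ax, y> = <x, A^* y> gives (Ax)^T y = x^T (A^*) y, i.e. x^T A^T y = x^T (A^*) y. Since this holds for all x, y, we must have A^* = A^T. Therefore
A^* =
[[1, -1],
 [-3, -3],
 [2, 1]].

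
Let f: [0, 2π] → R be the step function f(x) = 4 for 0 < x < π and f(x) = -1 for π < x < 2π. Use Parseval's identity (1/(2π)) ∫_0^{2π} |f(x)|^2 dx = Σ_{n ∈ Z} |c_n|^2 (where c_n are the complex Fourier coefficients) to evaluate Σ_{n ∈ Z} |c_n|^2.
Σ |c_n|^2 = 17/2

Parseval equates the L^2 energy of f (normalised by 1/(2π)) with the ℓ^2 sum of its Fourier coefficients: (1/(2π)) ∫_0^{2π} |f|^2 = Σ |c_n|^2.
Compute the left side: (1/(2π)) [∫_0^π 4^2 dx + ∫_π^{2π} (-1)^2 dx] = (1/(2π)) · (16π + 1π) = (16 + 1)/2 = 17/2.
So Σ_{n ∈ Z} |c_n|^2 = 17/2.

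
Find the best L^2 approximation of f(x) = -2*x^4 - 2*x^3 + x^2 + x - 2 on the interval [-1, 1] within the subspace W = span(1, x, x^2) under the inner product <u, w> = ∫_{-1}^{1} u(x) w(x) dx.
g(x) = -5*x^2/7 - x/5 - 64/35

The best approximation g ∈ W is the orthogonal projection of f onto W. Writing g = a_0 + a_1 x + a_2 x^2, the coefficients solve the normal equations G · a = b where
  G_{ij} = <φ_i, φ_j> and b_i = <f, φ_i>, with φ_0 = 1, φ_1 = x, φ_2 = x^2.
G =
  [2, 0, 2/3]
  [0, 2/3, 0]
  [2/3, 0, 2/5],
b = (-62/15, -2/15, -158/105).
Solving gives a_0 = -64/35, a_1 = -1/5, a_2 = -5/7, so
  g(x) = -5*x^2/7 - x/5 - 64/35.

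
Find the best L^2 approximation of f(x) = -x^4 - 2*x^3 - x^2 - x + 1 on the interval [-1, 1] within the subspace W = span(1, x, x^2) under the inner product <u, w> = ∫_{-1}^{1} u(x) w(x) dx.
g(x) = -13*x^2/7 - 11*x/5 + 38/35

The best approximation g ∈ W is the orthogonal projection of f onto W. Writing g = a_0 + a_1 x + a_2 x^2, the coefficients solve the normal equations G · a = b where
  G_{ij} = <φ_i, φ_j> and b_i = <f, φ_i>, with φ_0 = 1, φ_1 = x, φ_2 = x^2.
G =
  [2, 0, 2/3]
  [0, 2/3, 0]
  [2/3, 0, 2/5],
b = (14/15, -22/15, -2/105).
Solving gives a_0 = 38/35, a_1 = -11/5, a_2 = -13/7, so
  g(x) = -13*x^2/7 - 11*x/5 + 38/35.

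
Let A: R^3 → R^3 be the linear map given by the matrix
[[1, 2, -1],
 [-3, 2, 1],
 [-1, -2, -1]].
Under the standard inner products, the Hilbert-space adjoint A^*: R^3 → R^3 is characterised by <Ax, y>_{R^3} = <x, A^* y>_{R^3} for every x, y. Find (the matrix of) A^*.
A^* = A^T =
[[1, -3, -1],
 [2, 2, -2],
 [-1, 1, -1]]

For real matrices with standard dot products, the defining identity <Ax, y> = <x, A^* y> gives (Ax)^T y = x^T (A^*) y, i.e. x^T A^T y = x^T (A^*) y. Since this holds for all x, y, we must have A^* = A^T. Therefore
A^* =
[[1, -3, -1],
 [2, 2, -2],
 [-1, 1, -1]].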